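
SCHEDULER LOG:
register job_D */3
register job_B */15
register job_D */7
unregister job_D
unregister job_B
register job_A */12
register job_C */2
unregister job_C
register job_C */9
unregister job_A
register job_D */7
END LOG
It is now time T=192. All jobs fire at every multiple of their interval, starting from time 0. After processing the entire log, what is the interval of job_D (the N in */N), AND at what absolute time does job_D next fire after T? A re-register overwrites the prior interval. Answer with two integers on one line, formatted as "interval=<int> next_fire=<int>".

Answer: interval=7 next_fire=196

Derivation:
Op 1: register job_D */3 -> active={job_D:*/3}
Op 2: register job_B */15 -> active={job_B:*/15, job_D:*/3}
Op 3: register job_D */7 -> active={job_B:*/15, job_D:*/7}
Op 4: unregister job_D -> active={job_B:*/15}
Op 5: unregister job_B -> active={}
Op 6: register job_A */12 -> active={job_A:*/12}
Op 7: register job_C */2 -> active={job_A:*/12, job_C:*/2}
Op 8: unregister job_C -> active={job_A:*/12}
Op 9: register job_C */9 -> active={job_A:*/12, job_C:*/9}
Op 10: unregister job_A -> active={job_C:*/9}
Op 11: register job_D */7 -> active={job_C:*/9, job_D:*/7}
Final interval of job_D = 7
Next fire of job_D after T=192: (192//7+1)*7 = 196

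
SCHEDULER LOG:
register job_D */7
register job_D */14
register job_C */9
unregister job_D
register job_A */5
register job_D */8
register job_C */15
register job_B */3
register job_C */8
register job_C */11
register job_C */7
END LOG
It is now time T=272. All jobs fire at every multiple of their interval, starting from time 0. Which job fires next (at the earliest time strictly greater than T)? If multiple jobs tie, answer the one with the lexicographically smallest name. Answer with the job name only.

Op 1: register job_D */7 -> active={job_D:*/7}
Op 2: register job_D */14 -> active={job_D:*/14}
Op 3: register job_C */9 -> active={job_C:*/9, job_D:*/14}
Op 4: unregister job_D -> active={job_C:*/9}
Op 5: register job_A */5 -> active={job_A:*/5, job_C:*/9}
Op 6: register job_D */8 -> active={job_A:*/5, job_C:*/9, job_D:*/8}
Op 7: register job_C */15 -> active={job_A:*/5, job_C:*/15, job_D:*/8}
Op 8: register job_B */3 -> active={job_A:*/5, job_B:*/3, job_C:*/15, job_D:*/8}
Op 9: register job_C */8 -> active={job_A:*/5, job_B:*/3, job_C:*/8, job_D:*/8}
Op 10: register job_C */11 -> active={job_A:*/5, job_B:*/3, job_C:*/11, job_D:*/8}
Op 11: register job_C */7 -> active={job_A:*/5, job_B:*/3, job_C:*/7, job_D:*/8}
  job_A: interval 5, next fire after T=272 is 275
  job_B: interval 3, next fire after T=272 is 273
  job_C: interval 7, next fire after T=272 is 273
  job_D: interval 8, next fire after T=272 is 280
Earliest = 273, winner (lex tiebreak) = job_B

Answer: job_B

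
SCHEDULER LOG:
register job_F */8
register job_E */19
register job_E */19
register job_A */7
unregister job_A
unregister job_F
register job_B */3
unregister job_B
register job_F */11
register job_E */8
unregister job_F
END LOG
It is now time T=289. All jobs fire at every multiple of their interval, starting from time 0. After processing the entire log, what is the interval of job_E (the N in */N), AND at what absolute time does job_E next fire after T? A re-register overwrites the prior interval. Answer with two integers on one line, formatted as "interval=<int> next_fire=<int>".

Op 1: register job_F */8 -> active={job_F:*/8}
Op 2: register job_E */19 -> active={job_E:*/19, job_F:*/8}
Op 3: register job_E */19 -> active={job_E:*/19, job_F:*/8}
Op 4: register job_A */7 -> active={job_A:*/7, job_E:*/19, job_F:*/8}
Op 5: unregister job_A -> active={job_E:*/19, job_F:*/8}
Op 6: unregister job_F -> active={job_E:*/19}
Op 7: register job_B */3 -> active={job_B:*/3, job_E:*/19}
Op 8: unregister job_B -> active={job_E:*/19}
Op 9: register job_F */11 -> active={job_E:*/19, job_F:*/11}
Op 10: register job_E */8 -> active={job_E:*/8, job_F:*/11}
Op 11: unregister job_F -> active={job_E:*/8}
Final interval of job_E = 8
Next fire of job_E after T=289: (289//8+1)*8 = 296

Answer: interval=8 next_fire=296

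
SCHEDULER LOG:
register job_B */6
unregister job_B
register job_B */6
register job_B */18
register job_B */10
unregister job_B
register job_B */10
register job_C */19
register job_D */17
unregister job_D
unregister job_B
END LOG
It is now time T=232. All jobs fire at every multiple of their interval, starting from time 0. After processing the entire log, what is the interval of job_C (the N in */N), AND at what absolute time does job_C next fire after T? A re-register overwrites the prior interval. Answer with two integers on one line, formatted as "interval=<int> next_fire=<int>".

Op 1: register job_B */6 -> active={job_B:*/6}
Op 2: unregister job_B -> active={}
Op 3: register job_B */6 -> active={job_B:*/6}
Op 4: register job_B */18 -> active={job_B:*/18}
Op 5: register job_B */10 -> active={job_B:*/10}
Op 6: unregister job_B -> active={}
Op 7: register job_B */10 -> active={job_B:*/10}
Op 8: register job_C */19 -> active={job_B:*/10, job_C:*/19}
Op 9: register job_D */17 -> active={job_B:*/10, job_C:*/19, job_D:*/17}
Op 10: unregister job_D -> active={job_B:*/10, job_C:*/19}
Op 11: unregister job_B -> active={job_C:*/19}
Final interval of job_C = 19
Next fire of job_C after T=232: (232//19+1)*19 = 247

Answer: interval=19 next_fire=247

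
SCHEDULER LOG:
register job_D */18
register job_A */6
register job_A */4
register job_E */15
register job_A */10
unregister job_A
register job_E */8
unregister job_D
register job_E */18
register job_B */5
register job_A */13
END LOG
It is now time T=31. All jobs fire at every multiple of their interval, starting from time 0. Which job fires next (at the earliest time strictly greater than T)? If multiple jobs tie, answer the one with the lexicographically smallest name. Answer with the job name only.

Op 1: register job_D */18 -> active={job_D:*/18}
Op 2: register job_A */6 -> active={job_A:*/6, job_D:*/18}
Op 3: register job_A */4 -> active={job_A:*/4, job_D:*/18}
Op 4: register job_E */15 -> active={job_A:*/4, job_D:*/18, job_E:*/15}
Op 5: register job_A */10 -> active={job_A:*/10, job_D:*/18, job_E:*/15}
Op 6: unregister job_A -> active={job_D:*/18, job_E:*/15}
Op 7: register job_E */8 -> active={job_D:*/18, job_E:*/8}
Op 8: unregister job_D -> active={job_E:*/8}
Op 9: register job_E */18 -> active={job_E:*/18}
Op 10: register job_B */5 -> active={job_B:*/5, job_E:*/18}
Op 11: register job_A */13 -> active={job_A:*/13, job_B:*/5, job_E:*/18}
  job_A: interval 13, next fire after T=31 is 39
  job_B: interval 5, next fire after T=31 is 35
  job_E: interval 18, next fire after T=31 is 36
Earliest = 35, winner (lex tiebreak) = job_B

Answer: job_B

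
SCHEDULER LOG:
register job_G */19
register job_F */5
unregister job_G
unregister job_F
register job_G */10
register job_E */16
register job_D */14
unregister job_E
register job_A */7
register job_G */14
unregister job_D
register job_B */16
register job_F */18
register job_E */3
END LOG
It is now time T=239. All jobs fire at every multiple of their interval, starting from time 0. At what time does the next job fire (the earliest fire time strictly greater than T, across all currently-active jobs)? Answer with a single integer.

Answer: 240

Derivation:
Op 1: register job_G */19 -> active={job_G:*/19}
Op 2: register job_F */5 -> active={job_F:*/5, job_G:*/19}
Op 3: unregister job_G -> active={job_F:*/5}
Op 4: unregister job_F -> active={}
Op 5: register job_G */10 -> active={job_G:*/10}
Op 6: register job_E */16 -> active={job_E:*/16, job_G:*/10}
Op 7: register job_D */14 -> active={job_D:*/14, job_E:*/16, job_G:*/10}
Op 8: unregister job_E -> active={job_D:*/14, job_G:*/10}
Op 9: register job_A */7 -> active={job_A:*/7, job_D:*/14, job_G:*/10}
Op 10: register job_G */14 -> active={job_A:*/7, job_D:*/14, job_G:*/14}
Op 11: unregister job_D -> active={job_A:*/7, job_G:*/14}
Op 12: register job_B */16 -> active={job_A:*/7, job_B:*/16, job_G:*/14}
Op 13: register job_F */18 -> active={job_A:*/7, job_B:*/16, job_F:*/18, job_G:*/14}
Op 14: register job_E */3 -> active={job_A:*/7, job_B:*/16, job_E:*/3, job_F:*/18, job_G:*/14}
  job_A: interval 7, next fire after T=239 is 245
  job_B: interval 16, next fire after T=239 is 240
  job_E: interval 3, next fire after T=239 is 240
  job_F: interval 18, next fire after T=239 is 252
  job_G: interval 14, next fire after T=239 is 252
Earliest fire time = 240 (job job_B)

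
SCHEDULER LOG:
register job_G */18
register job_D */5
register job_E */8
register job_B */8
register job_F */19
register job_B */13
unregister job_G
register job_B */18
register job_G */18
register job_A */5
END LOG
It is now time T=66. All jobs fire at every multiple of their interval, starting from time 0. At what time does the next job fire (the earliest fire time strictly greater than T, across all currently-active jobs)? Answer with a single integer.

Op 1: register job_G */18 -> active={job_G:*/18}
Op 2: register job_D */5 -> active={job_D:*/5, job_G:*/18}
Op 3: register job_E */8 -> active={job_D:*/5, job_E:*/8, job_G:*/18}
Op 4: register job_B */8 -> active={job_B:*/8, job_D:*/5, job_E:*/8, job_G:*/18}
Op 5: register job_F */19 -> active={job_B:*/8, job_D:*/5, job_E:*/8, job_F:*/19, job_G:*/18}
Op 6: register job_B */13 -> active={job_B:*/13, job_D:*/5, job_E:*/8, job_F:*/19, job_G:*/18}
Op 7: unregister job_G -> active={job_B:*/13, job_D:*/5, job_E:*/8, job_F:*/19}
Op 8: register job_B */18 -> active={job_B:*/18, job_D:*/5, job_E:*/8, job_F:*/19}
Op 9: register job_G */18 -> active={job_B:*/18, job_D:*/5, job_E:*/8, job_F:*/19, job_G:*/18}
Op 10: register job_A */5 -> active={job_A:*/5, job_B:*/18, job_D:*/5, job_E:*/8, job_F:*/19, job_G:*/18}
  job_A: interval 5, next fire after T=66 is 70
  job_B: interval 18, next fire after T=66 is 72
  job_D: interval 5, next fire after T=66 is 70
  job_E: interval 8, next fire after T=66 is 72
  job_F: interval 19, next fire after T=66 is 76
  job_G: interval 18, next fire after T=66 is 72
Earliest fire time = 70 (job job_A)

Answer: 70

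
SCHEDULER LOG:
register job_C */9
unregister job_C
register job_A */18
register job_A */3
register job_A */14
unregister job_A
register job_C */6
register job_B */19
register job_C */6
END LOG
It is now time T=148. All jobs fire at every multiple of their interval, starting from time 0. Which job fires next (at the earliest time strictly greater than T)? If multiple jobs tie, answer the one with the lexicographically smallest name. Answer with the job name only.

Answer: job_C

Derivation:
Op 1: register job_C */9 -> active={job_C:*/9}
Op 2: unregister job_C -> active={}
Op 3: register job_A */18 -> active={job_A:*/18}
Op 4: register job_A */3 -> active={job_A:*/3}
Op 5: register job_A */14 -> active={job_A:*/14}
Op 6: unregister job_A -> active={}
Op 7: register job_C */6 -> active={job_C:*/6}
Op 8: register job_B */19 -> active={job_B:*/19, job_C:*/6}
Op 9: register job_C */6 -> active={job_B:*/19, job_C:*/6}
  job_B: interval 19, next fire after T=148 is 152
  job_C: interval 6, next fire after T=148 is 150
Earliest = 150, winner (lex tiebreak) = job_C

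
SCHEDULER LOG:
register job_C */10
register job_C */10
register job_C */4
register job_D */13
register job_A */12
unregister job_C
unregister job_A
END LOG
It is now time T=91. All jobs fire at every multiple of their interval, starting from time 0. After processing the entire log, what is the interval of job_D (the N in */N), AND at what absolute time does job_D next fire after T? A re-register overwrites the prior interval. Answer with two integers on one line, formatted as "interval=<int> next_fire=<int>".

Answer: interval=13 next_fire=104

Derivation:
Op 1: register job_C */10 -> active={job_C:*/10}
Op 2: register job_C */10 -> active={job_C:*/10}
Op 3: register job_C */4 -> active={job_C:*/4}
Op 4: register job_D */13 -> active={job_C:*/4, job_D:*/13}
Op 5: register job_A */12 -> active={job_A:*/12, job_C:*/4, job_D:*/13}
Op 6: unregister job_C -> active={job_A:*/12, job_D:*/13}
Op 7: unregister job_A -> active={job_D:*/13}
Final interval of job_D = 13
Next fire of job_D after T=91: (91//13+1)*13 = 104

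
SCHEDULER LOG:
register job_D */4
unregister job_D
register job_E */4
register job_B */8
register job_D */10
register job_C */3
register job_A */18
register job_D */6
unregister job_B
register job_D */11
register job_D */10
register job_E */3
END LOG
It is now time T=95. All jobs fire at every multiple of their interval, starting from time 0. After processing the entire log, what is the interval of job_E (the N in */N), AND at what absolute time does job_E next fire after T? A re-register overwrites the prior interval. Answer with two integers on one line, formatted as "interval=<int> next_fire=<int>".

Answer: interval=3 next_fire=96

Derivation:
Op 1: register job_D */4 -> active={job_D:*/4}
Op 2: unregister job_D -> active={}
Op 3: register job_E */4 -> active={job_E:*/4}
Op 4: register job_B */8 -> active={job_B:*/8, job_E:*/4}
Op 5: register job_D */10 -> active={job_B:*/8, job_D:*/10, job_E:*/4}
Op 6: register job_C */3 -> active={job_B:*/8, job_C:*/3, job_D:*/10, job_E:*/4}
Op 7: register job_A */18 -> active={job_A:*/18, job_B:*/8, job_C:*/3, job_D:*/10, job_E:*/4}
Op 8: register job_D */6 -> active={job_A:*/18, job_B:*/8, job_C:*/3, job_D:*/6, job_E:*/4}
Op 9: unregister job_B -> active={job_A:*/18, job_C:*/3, job_D:*/6, job_E:*/4}
Op 10: register job_D */11 -> active={job_A:*/18, job_C:*/3, job_D:*/11, job_E:*/4}
Op 11: register job_D */10 -> active={job_A:*/18, job_C:*/3, job_D:*/10, job_E:*/4}
Op 12: register job_E */3 -> active={job_A:*/18, job_C:*/3, job_D:*/10, job_E:*/3}
Final interval of job_E = 3
Next fire of job_E after T=95: (95//3+1)*3 = 96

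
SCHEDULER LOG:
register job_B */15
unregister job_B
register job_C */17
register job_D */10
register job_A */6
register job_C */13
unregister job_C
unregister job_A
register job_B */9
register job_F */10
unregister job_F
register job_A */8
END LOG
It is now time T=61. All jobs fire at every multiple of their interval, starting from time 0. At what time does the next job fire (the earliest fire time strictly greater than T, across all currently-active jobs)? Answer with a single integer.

Op 1: register job_B */15 -> active={job_B:*/15}
Op 2: unregister job_B -> active={}
Op 3: register job_C */17 -> active={job_C:*/17}
Op 4: register job_D */10 -> active={job_C:*/17, job_D:*/10}
Op 5: register job_A */6 -> active={job_A:*/6, job_C:*/17, job_D:*/10}
Op 6: register job_C */13 -> active={job_A:*/6, job_C:*/13, job_D:*/10}
Op 7: unregister job_C -> active={job_A:*/6, job_D:*/10}
Op 8: unregister job_A -> active={job_D:*/10}
Op 9: register job_B */9 -> active={job_B:*/9, job_D:*/10}
Op 10: register job_F */10 -> active={job_B:*/9, job_D:*/10, job_F:*/10}
Op 11: unregister job_F -> active={job_B:*/9, job_D:*/10}
Op 12: register job_A */8 -> active={job_A:*/8, job_B:*/9, job_D:*/10}
  job_A: interval 8, next fire after T=61 is 64
  job_B: interval 9, next fire after T=61 is 63
  job_D: interval 10, next fire after T=61 is 70
Earliest fire time = 63 (job job_B)

Answer: 63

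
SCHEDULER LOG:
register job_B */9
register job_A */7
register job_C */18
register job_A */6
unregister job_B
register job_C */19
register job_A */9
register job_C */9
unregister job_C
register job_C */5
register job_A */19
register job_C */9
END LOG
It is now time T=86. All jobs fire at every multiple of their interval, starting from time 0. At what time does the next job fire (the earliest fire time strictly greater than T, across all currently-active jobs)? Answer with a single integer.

Answer: 90

Derivation:
Op 1: register job_B */9 -> active={job_B:*/9}
Op 2: register job_A */7 -> active={job_A:*/7, job_B:*/9}
Op 3: register job_C */18 -> active={job_A:*/7, job_B:*/9, job_C:*/18}
Op 4: register job_A */6 -> active={job_A:*/6, job_B:*/9, job_C:*/18}
Op 5: unregister job_B -> active={job_A:*/6, job_C:*/18}
Op 6: register job_C */19 -> active={job_A:*/6, job_C:*/19}
Op 7: register job_A */9 -> active={job_A:*/9, job_C:*/19}
Op 8: register job_C */9 -> active={job_A:*/9, job_C:*/9}
Op 9: unregister job_C -> active={job_A:*/9}
Op 10: register job_C */5 -> active={job_A:*/9, job_C:*/5}
Op 11: register job_A */19 -> active={job_A:*/19, job_C:*/5}
Op 12: register job_C */9 -> active={job_A:*/19, job_C:*/9}
  job_A: interval 19, next fire after T=86 is 95
  job_C: interval 9, next fire after T=86 is 90
Earliest fire time = 90 (job job_C)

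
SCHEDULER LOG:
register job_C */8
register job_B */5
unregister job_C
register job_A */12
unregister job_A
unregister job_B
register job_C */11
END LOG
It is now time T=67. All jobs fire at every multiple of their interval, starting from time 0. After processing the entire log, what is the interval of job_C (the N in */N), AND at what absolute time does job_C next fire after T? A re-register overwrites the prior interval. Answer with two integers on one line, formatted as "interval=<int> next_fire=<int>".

Op 1: register job_C */8 -> active={job_C:*/8}
Op 2: register job_B */5 -> active={job_B:*/5, job_C:*/8}
Op 3: unregister job_C -> active={job_B:*/5}
Op 4: register job_A */12 -> active={job_A:*/12, job_B:*/5}
Op 5: unregister job_A -> active={job_B:*/5}
Op 6: unregister job_B -> active={}
Op 7: register job_C */11 -> active={job_C:*/11}
Final interval of job_C = 11
Next fire of job_C after T=67: (67//11+1)*11 = 77

Answer: interval=11 next_fire=77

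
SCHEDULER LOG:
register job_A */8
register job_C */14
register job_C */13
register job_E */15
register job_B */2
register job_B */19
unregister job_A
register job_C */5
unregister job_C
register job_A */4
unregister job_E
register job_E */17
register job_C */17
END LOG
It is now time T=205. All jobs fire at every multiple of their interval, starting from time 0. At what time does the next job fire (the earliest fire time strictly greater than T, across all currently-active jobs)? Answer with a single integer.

Answer: 208

Derivation:
Op 1: register job_A */8 -> active={job_A:*/8}
Op 2: register job_C */14 -> active={job_A:*/8, job_C:*/14}
Op 3: register job_C */13 -> active={job_A:*/8, job_C:*/13}
Op 4: register job_E */15 -> active={job_A:*/8, job_C:*/13, job_E:*/15}
Op 5: register job_B */2 -> active={job_A:*/8, job_B:*/2, job_C:*/13, job_E:*/15}
Op 6: register job_B */19 -> active={job_A:*/8, job_B:*/19, job_C:*/13, job_E:*/15}
Op 7: unregister job_A -> active={job_B:*/19, job_C:*/13, job_E:*/15}
Op 8: register job_C */5 -> active={job_B:*/19, job_C:*/5, job_E:*/15}
Op 9: unregister job_C -> active={job_B:*/19, job_E:*/15}
Op 10: register job_A */4 -> active={job_A:*/4, job_B:*/19, job_E:*/15}
Op 11: unregister job_E -> active={job_A:*/4, job_B:*/19}
Op 12: register job_E */17 -> active={job_A:*/4, job_B:*/19, job_E:*/17}
Op 13: register job_C */17 -> active={job_A:*/4, job_B:*/19, job_C:*/17, job_E:*/17}
  job_A: interval 4, next fire after T=205 is 208
  job_B: interval 19, next fire after T=205 is 209
  job_C: interval 17, next fire after T=205 is 221
  job_E: interval 17, next fire after T=205 is 221
Earliest fire time = 208 (job job_A)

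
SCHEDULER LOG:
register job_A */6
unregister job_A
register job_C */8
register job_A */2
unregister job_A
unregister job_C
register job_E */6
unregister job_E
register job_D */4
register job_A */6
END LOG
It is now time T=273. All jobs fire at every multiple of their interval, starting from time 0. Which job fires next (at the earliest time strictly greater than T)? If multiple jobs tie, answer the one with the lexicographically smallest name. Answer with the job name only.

Answer: job_A

Derivation:
Op 1: register job_A */6 -> active={job_A:*/6}
Op 2: unregister job_A -> active={}
Op 3: register job_C */8 -> active={job_C:*/8}
Op 4: register job_A */2 -> active={job_A:*/2, job_C:*/8}
Op 5: unregister job_A -> active={job_C:*/8}
Op 6: unregister job_C -> active={}
Op 7: register job_E */6 -> active={job_E:*/6}
Op 8: unregister job_E -> active={}
Op 9: register job_D */4 -> active={job_D:*/4}
Op 10: register job_A */6 -> active={job_A:*/6, job_D:*/4}
  job_A: interval 6, next fire after T=273 is 276
  job_D: interval 4, next fire after T=273 is 276
Earliest = 276, winner (lex tiebreak) = job_A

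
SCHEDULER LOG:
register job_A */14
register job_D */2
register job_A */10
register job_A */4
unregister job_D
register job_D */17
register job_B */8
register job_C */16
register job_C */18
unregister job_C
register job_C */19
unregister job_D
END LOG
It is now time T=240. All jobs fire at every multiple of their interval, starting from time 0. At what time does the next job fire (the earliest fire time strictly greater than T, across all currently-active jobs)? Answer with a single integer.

Answer: 244

Derivation:
Op 1: register job_A */14 -> active={job_A:*/14}
Op 2: register job_D */2 -> active={job_A:*/14, job_D:*/2}
Op 3: register job_A */10 -> active={job_A:*/10, job_D:*/2}
Op 4: register job_A */4 -> active={job_A:*/4, job_D:*/2}
Op 5: unregister job_D -> active={job_A:*/4}
Op 6: register job_D */17 -> active={job_A:*/4, job_D:*/17}
Op 7: register job_B */8 -> active={job_A:*/4, job_B:*/8, job_D:*/17}
Op 8: register job_C */16 -> active={job_A:*/4, job_B:*/8, job_C:*/16, job_D:*/17}
Op 9: register job_C */18 -> active={job_A:*/4, job_B:*/8, job_C:*/18, job_D:*/17}
Op 10: unregister job_C -> active={job_A:*/4, job_B:*/8, job_D:*/17}
Op 11: register job_C */19 -> active={job_A:*/4, job_B:*/8, job_C:*/19, job_D:*/17}
Op 12: unregister job_D -> active={job_A:*/4, job_B:*/8, job_C:*/19}
  job_A: interval 4, next fire after T=240 is 244
  job_B: interval 8, next fire after T=240 is 248
  job_C: interval 19, next fire after T=240 is 247
Earliest fire time = 244 (job job_A)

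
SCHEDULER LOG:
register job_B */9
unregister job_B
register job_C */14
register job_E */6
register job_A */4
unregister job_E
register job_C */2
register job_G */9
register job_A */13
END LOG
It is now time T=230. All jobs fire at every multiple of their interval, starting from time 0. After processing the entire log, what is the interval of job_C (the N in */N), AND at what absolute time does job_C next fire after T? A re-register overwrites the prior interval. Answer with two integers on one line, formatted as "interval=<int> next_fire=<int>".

Op 1: register job_B */9 -> active={job_B:*/9}
Op 2: unregister job_B -> active={}
Op 3: register job_C */14 -> active={job_C:*/14}
Op 4: register job_E */6 -> active={job_C:*/14, job_E:*/6}
Op 5: register job_A */4 -> active={job_A:*/4, job_C:*/14, job_E:*/6}
Op 6: unregister job_E -> active={job_A:*/4, job_C:*/14}
Op 7: register job_C */2 -> active={job_A:*/4, job_C:*/2}
Op 8: register job_G */9 -> active={job_A:*/4, job_C:*/2, job_G:*/9}
Op 9: register job_A */13 -> active={job_A:*/13, job_C:*/2, job_G:*/9}
Final interval of job_C = 2
Next fire of job_C after T=230: (230//2+1)*2 = 232

Answer: interval=2 next_fire=232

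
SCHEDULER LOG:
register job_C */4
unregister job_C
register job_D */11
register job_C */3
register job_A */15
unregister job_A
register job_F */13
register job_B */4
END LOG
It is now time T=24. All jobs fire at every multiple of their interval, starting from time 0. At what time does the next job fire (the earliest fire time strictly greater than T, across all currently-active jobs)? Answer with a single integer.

Answer: 26

Derivation:
Op 1: register job_C */4 -> active={job_C:*/4}
Op 2: unregister job_C -> active={}
Op 3: register job_D */11 -> active={job_D:*/11}
Op 4: register job_C */3 -> active={job_C:*/3, job_D:*/11}
Op 5: register job_A */15 -> active={job_A:*/15, job_C:*/3, job_D:*/11}
Op 6: unregister job_A -> active={job_C:*/3, job_D:*/11}
Op 7: register job_F */13 -> active={job_C:*/3, job_D:*/11, job_F:*/13}
Op 8: register job_B */4 -> active={job_B:*/4, job_C:*/3, job_D:*/11, job_F:*/13}
  job_B: interval 4, next fire after T=24 is 28
  job_C: interval 3, next fire after T=24 is 27
  job_D: interval 11, next fire after T=24 is 33
  job_F: interval 13, next fire after T=24 is 26
Earliest fire time = 26 (job job_F)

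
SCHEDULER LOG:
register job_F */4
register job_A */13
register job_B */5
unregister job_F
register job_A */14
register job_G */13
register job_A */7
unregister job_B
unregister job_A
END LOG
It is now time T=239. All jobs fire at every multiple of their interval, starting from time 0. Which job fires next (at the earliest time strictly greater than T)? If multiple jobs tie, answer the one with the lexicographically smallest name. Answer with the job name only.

Answer: job_G

Derivation:
Op 1: register job_F */4 -> active={job_F:*/4}
Op 2: register job_A */13 -> active={job_A:*/13, job_F:*/4}
Op 3: register job_B */5 -> active={job_A:*/13, job_B:*/5, job_F:*/4}
Op 4: unregister job_F -> active={job_A:*/13, job_B:*/5}
Op 5: register job_A */14 -> active={job_A:*/14, job_B:*/5}
Op 6: register job_G */13 -> active={job_A:*/14, job_B:*/5, job_G:*/13}
Op 7: register job_A */7 -> active={job_A:*/7, job_B:*/5, job_G:*/13}
Op 8: unregister job_B -> active={job_A:*/7, job_G:*/13}
Op 9: unregister job_A -> active={job_G:*/13}
  job_G: interval 13, next fire after T=239 is 247
Earliest = 247, winner (lex tiebreak) = job_G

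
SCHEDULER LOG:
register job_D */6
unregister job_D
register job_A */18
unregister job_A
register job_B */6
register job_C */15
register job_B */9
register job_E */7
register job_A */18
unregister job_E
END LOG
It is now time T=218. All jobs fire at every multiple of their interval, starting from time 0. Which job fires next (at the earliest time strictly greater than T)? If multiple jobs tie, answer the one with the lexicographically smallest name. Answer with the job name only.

Op 1: register job_D */6 -> active={job_D:*/6}
Op 2: unregister job_D -> active={}
Op 3: register job_A */18 -> active={job_A:*/18}
Op 4: unregister job_A -> active={}
Op 5: register job_B */6 -> active={job_B:*/6}
Op 6: register job_C */15 -> active={job_B:*/6, job_C:*/15}
Op 7: register job_B */9 -> active={job_B:*/9, job_C:*/15}
Op 8: register job_E */7 -> active={job_B:*/9, job_C:*/15, job_E:*/7}
Op 9: register job_A */18 -> active={job_A:*/18, job_B:*/9, job_C:*/15, job_E:*/7}
Op 10: unregister job_E -> active={job_A:*/18, job_B:*/9, job_C:*/15}
  job_A: interval 18, next fire after T=218 is 234
  job_B: interval 9, next fire after T=218 is 225
  job_C: interval 15, next fire after T=218 is 225
Earliest = 225, winner (lex tiebreak) = job_B

Answer: job_B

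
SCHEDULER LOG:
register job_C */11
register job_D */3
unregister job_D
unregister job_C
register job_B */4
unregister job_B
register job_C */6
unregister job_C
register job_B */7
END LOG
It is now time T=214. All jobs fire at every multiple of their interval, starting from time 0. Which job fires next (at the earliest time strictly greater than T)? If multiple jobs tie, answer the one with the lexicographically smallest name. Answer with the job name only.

Op 1: register job_C */11 -> active={job_C:*/11}
Op 2: register job_D */3 -> active={job_C:*/11, job_D:*/3}
Op 3: unregister job_D -> active={job_C:*/11}
Op 4: unregister job_C -> active={}
Op 5: register job_B */4 -> active={job_B:*/4}
Op 6: unregister job_B -> active={}
Op 7: register job_C */6 -> active={job_C:*/6}
Op 8: unregister job_C -> active={}
Op 9: register job_B */7 -> active={job_B:*/7}
  job_B: interval 7, next fire after T=214 is 217
Earliest = 217, winner (lex tiebreak) = job_B

Answer: job_B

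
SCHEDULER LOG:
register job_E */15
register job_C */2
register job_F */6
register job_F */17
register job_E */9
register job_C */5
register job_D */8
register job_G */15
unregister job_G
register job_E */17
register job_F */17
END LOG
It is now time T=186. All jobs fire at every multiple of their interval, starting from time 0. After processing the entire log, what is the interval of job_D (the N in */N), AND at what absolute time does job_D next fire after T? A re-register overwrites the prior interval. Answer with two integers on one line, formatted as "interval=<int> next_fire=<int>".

Answer: interval=8 next_fire=192

Derivation:
Op 1: register job_E */15 -> active={job_E:*/15}
Op 2: register job_C */2 -> active={job_C:*/2, job_E:*/15}
Op 3: register job_F */6 -> active={job_C:*/2, job_E:*/15, job_F:*/6}
Op 4: register job_F */17 -> active={job_C:*/2, job_E:*/15, job_F:*/17}
Op 5: register job_E */9 -> active={job_C:*/2, job_E:*/9, job_F:*/17}
Op 6: register job_C */5 -> active={job_C:*/5, job_E:*/9, job_F:*/17}
Op 7: register job_D */8 -> active={job_C:*/5, job_D:*/8, job_E:*/9, job_F:*/17}
Op 8: register job_G */15 -> active={job_C:*/5, job_D:*/8, job_E:*/9, job_F:*/17, job_G:*/15}
Op 9: unregister job_G -> active={job_C:*/5, job_D:*/8, job_E:*/9, job_F:*/17}
Op 10: register job_E */17 -> active={job_C:*/5, job_D:*/8, job_E:*/17, job_F:*/17}
Op 11: register job_F */17 -> active={job_C:*/5, job_D:*/8, job_E:*/17, job_F:*/17}
Final interval of job_D = 8
Next fire of job_D after T=186: (186//8+1)*8 = 192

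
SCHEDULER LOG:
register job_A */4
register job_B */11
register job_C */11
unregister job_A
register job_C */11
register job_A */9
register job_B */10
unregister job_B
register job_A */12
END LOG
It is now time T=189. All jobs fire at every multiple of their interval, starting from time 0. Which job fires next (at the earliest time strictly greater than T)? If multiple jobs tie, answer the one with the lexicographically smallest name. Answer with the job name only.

Op 1: register job_A */4 -> active={job_A:*/4}
Op 2: register job_B */11 -> active={job_A:*/4, job_B:*/11}
Op 3: register job_C */11 -> active={job_A:*/4, job_B:*/11, job_C:*/11}
Op 4: unregister job_A -> active={job_B:*/11, job_C:*/11}
Op 5: register job_C */11 -> active={job_B:*/11, job_C:*/11}
Op 6: register job_A */9 -> active={job_A:*/9, job_B:*/11, job_C:*/11}
Op 7: register job_B */10 -> active={job_A:*/9, job_B:*/10, job_C:*/11}
Op 8: unregister job_B -> active={job_A:*/9, job_C:*/11}
Op 9: register job_A */12 -> active={job_A:*/12, job_C:*/11}
  job_A: interval 12, next fire after T=189 is 192
  job_C: interval 11, next fire after T=189 is 198
Earliest = 192, winner (lex tiebreak) = job_A

Answer: job_A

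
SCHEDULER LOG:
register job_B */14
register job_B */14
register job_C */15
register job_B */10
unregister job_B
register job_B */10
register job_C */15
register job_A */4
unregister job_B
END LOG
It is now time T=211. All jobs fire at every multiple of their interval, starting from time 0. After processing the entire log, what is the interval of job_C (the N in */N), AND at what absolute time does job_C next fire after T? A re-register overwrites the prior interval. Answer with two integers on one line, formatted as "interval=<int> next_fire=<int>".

Op 1: register job_B */14 -> active={job_B:*/14}
Op 2: register job_B */14 -> active={job_B:*/14}
Op 3: register job_C */15 -> active={job_B:*/14, job_C:*/15}
Op 4: register job_B */10 -> active={job_B:*/10, job_C:*/15}
Op 5: unregister job_B -> active={job_C:*/15}
Op 6: register job_B */10 -> active={job_B:*/10, job_C:*/15}
Op 7: register job_C */15 -> active={job_B:*/10, job_C:*/15}
Op 8: register job_A */4 -> active={job_A:*/4, job_B:*/10, job_C:*/15}
Op 9: unregister job_B -> active={job_A:*/4, job_C:*/15}
Final interval of job_C = 15
Next fire of job_C after T=211: (211//15+1)*15 = 225

Answer: interval=15 next_fire=225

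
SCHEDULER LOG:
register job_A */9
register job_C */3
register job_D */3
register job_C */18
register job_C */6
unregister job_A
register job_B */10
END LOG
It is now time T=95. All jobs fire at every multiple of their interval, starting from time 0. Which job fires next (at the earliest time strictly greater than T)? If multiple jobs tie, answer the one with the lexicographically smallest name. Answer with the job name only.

Answer: job_C

Derivation:
Op 1: register job_A */9 -> active={job_A:*/9}
Op 2: register job_C */3 -> active={job_A:*/9, job_C:*/3}
Op 3: register job_D */3 -> active={job_A:*/9, job_C:*/3, job_D:*/3}
Op 4: register job_C */18 -> active={job_A:*/9, job_C:*/18, job_D:*/3}
Op 5: register job_C */6 -> active={job_A:*/9, job_C:*/6, job_D:*/3}
Op 6: unregister job_A -> active={job_C:*/6, job_D:*/3}
Op 7: register job_B */10 -> active={job_B:*/10, job_C:*/6, job_D:*/3}
  job_B: interval 10, next fire after T=95 is 100
  job_C: interval 6, next fire after T=95 is 96
  job_D: interval 3, next fire after T=95 is 96
Earliest = 96, winner (lex tiebreak) = job_C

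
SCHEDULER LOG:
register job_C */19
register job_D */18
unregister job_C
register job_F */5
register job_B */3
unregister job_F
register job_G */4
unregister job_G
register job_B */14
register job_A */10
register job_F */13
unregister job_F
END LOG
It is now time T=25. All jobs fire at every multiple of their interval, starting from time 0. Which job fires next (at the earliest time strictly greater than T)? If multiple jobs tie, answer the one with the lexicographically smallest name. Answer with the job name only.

Op 1: register job_C */19 -> active={job_C:*/19}
Op 2: register job_D */18 -> active={job_C:*/19, job_D:*/18}
Op 3: unregister job_C -> active={job_D:*/18}
Op 4: register job_F */5 -> active={job_D:*/18, job_F:*/5}
Op 5: register job_B */3 -> active={job_B:*/3, job_D:*/18, job_F:*/5}
Op 6: unregister job_F -> active={job_B:*/3, job_D:*/18}
Op 7: register job_G */4 -> active={job_B:*/3, job_D:*/18, job_G:*/4}
Op 8: unregister job_G -> active={job_B:*/3, job_D:*/18}
Op 9: register job_B */14 -> active={job_B:*/14, job_D:*/18}
Op 10: register job_A */10 -> active={job_A:*/10, job_B:*/14, job_D:*/18}
Op 11: register job_F */13 -> active={job_A:*/10, job_B:*/14, job_D:*/18, job_F:*/13}
Op 12: unregister job_F -> active={job_A:*/10, job_B:*/14, job_D:*/18}
  job_A: interval 10, next fire after T=25 is 30
  job_B: interval 14, next fire after T=25 is 28
  job_D: interval 18, next fire after T=25 is 36
Earliest = 28, winner (lex tiebreak) = job_B

Answer: job_B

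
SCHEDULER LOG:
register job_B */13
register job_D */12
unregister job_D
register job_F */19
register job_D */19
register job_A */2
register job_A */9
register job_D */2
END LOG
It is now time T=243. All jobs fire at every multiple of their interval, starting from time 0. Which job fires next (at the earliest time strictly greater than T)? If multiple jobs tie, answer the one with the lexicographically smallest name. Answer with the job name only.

Op 1: register job_B */13 -> active={job_B:*/13}
Op 2: register job_D */12 -> active={job_B:*/13, job_D:*/12}
Op 3: unregister job_D -> active={job_B:*/13}
Op 4: register job_F */19 -> active={job_B:*/13, job_F:*/19}
Op 5: register job_D */19 -> active={job_B:*/13, job_D:*/19, job_F:*/19}
Op 6: register job_A */2 -> active={job_A:*/2, job_B:*/13, job_D:*/19, job_F:*/19}
Op 7: register job_A */9 -> active={job_A:*/9, job_B:*/13, job_D:*/19, job_F:*/19}
Op 8: register job_D */2 -> active={job_A:*/9, job_B:*/13, job_D:*/2, job_F:*/19}
  job_A: interval 9, next fire after T=243 is 252
  job_B: interval 13, next fire after T=243 is 247
  job_D: interval 2, next fire after T=243 is 244
  job_F: interval 19, next fire after T=243 is 247
Earliest = 244, winner (lex tiebreak) = job_D

Answer: job_D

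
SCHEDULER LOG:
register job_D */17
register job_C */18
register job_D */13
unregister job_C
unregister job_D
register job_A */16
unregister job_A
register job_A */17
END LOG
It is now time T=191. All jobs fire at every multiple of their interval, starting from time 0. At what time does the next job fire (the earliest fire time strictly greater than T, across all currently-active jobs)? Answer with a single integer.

Answer: 204

Derivation:
Op 1: register job_D */17 -> active={job_D:*/17}
Op 2: register job_C */18 -> active={job_C:*/18, job_D:*/17}
Op 3: register job_D */13 -> active={job_C:*/18, job_D:*/13}
Op 4: unregister job_C -> active={job_D:*/13}
Op 5: unregister job_D -> active={}
Op 6: register job_A */16 -> active={job_A:*/16}
Op 7: unregister job_A -> active={}
Op 8: register job_A */17 -> active={job_A:*/17}
  job_A: interval 17, next fire after T=191 is 204
Earliest fire time = 204 (job job_A)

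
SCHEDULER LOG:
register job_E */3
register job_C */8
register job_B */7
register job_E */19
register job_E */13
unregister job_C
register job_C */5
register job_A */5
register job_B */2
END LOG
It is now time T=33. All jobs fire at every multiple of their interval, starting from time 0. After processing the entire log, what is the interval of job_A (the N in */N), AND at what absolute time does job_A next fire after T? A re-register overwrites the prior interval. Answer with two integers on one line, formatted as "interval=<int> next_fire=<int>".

Answer: interval=5 next_fire=35

Derivation:
Op 1: register job_E */3 -> active={job_E:*/3}
Op 2: register job_C */8 -> active={job_C:*/8, job_E:*/3}
Op 3: register job_B */7 -> active={job_B:*/7, job_C:*/8, job_E:*/3}
Op 4: register job_E */19 -> active={job_B:*/7, job_C:*/8, job_E:*/19}
Op 5: register job_E */13 -> active={job_B:*/7, job_C:*/8, job_E:*/13}
Op 6: unregister job_C -> active={job_B:*/7, job_E:*/13}
Op 7: register job_C */5 -> active={job_B:*/7, job_C:*/5, job_E:*/13}
Op 8: register job_A */5 -> active={job_A:*/5, job_B:*/7, job_C:*/5, job_E:*/13}
Op 9: register job_B */2 -> active={job_A:*/5, job_B:*/2, job_C:*/5, job_E:*/13}
Final interval of job_A = 5
Next fire of job_A after T=33: (33//5+1)*5 = 35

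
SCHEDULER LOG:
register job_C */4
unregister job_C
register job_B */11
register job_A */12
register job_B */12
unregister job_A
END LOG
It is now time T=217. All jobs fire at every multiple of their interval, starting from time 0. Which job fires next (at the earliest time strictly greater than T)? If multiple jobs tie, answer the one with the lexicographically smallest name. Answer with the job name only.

Op 1: register job_C */4 -> active={job_C:*/4}
Op 2: unregister job_C -> active={}
Op 3: register job_B */11 -> active={job_B:*/11}
Op 4: register job_A */12 -> active={job_A:*/12, job_B:*/11}
Op 5: register job_B */12 -> active={job_A:*/12, job_B:*/12}
Op 6: unregister job_A -> active={job_B:*/12}
  job_B: interval 12, next fire after T=217 is 228
Earliest = 228, winner (lex tiebreak) = job_B

Answer: job_B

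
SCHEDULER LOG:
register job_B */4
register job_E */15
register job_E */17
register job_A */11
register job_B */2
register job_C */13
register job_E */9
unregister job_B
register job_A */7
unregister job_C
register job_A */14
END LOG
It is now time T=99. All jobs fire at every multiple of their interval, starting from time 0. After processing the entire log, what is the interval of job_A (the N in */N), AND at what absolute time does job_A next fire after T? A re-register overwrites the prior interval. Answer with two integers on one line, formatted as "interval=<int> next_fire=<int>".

Answer: interval=14 next_fire=112

Derivation:
Op 1: register job_B */4 -> active={job_B:*/4}
Op 2: register job_E */15 -> active={job_B:*/4, job_E:*/15}
Op 3: register job_E */17 -> active={job_B:*/4, job_E:*/17}
Op 4: register job_A */11 -> active={job_A:*/11, job_B:*/4, job_E:*/17}
Op 5: register job_B */2 -> active={job_A:*/11, job_B:*/2, job_E:*/17}
Op 6: register job_C */13 -> active={job_A:*/11, job_B:*/2, job_C:*/13, job_E:*/17}
Op 7: register job_E */9 -> active={job_A:*/11, job_B:*/2, job_C:*/13, job_E:*/9}
Op 8: unregister job_B -> active={job_A:*/11, job_C:*/13, job_E:*/9}
Op 9: register job_A */7 -> active={job_A:*/7, job_C:*/13, job_E:*/9}
Op 10: unregister job_C -> active={job_A:*/7, job_E:*/9}
Op 11: register job_A */14 -> active={job_A:*/14, job_E:*/9}
Final interval of job_A = 14
Next fire of job_A after T=99: (99//14+1)*14 = 112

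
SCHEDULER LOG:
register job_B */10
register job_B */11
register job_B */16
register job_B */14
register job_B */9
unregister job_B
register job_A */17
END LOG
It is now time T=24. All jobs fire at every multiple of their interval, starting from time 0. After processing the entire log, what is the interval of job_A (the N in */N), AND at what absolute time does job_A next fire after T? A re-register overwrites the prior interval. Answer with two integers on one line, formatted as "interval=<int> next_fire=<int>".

Answer: interval=17 next_fire=34

Derivation:
Op 1: register job_B */10 -> active={job_B:*/10}
Op 2: register job_B */11 -> active={job_B:*/11}
Op 3: register job_B */16 -> active={job_B:*/16}
Op 4: register job_B */14 -> active={job_B:*/14}
Op 5: register job_B */9 -> active={job_B:*/9}
Op 6: unregister job_B -> active={}
Op 7: register job_A */17 -> active={job_A:*/17}
Final interval of job_A = 17
Next fire of job_A after T=24: (24//17+1)*17 = 34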